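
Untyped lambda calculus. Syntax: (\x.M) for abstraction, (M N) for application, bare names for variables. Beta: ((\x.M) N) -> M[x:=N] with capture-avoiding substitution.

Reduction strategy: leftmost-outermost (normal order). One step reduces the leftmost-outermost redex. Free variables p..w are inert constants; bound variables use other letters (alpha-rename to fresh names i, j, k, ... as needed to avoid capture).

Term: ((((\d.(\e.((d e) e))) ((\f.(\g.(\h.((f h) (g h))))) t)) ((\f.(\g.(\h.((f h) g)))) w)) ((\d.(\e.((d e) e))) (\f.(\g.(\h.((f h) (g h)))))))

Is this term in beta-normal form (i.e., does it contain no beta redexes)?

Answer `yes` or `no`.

Answer: no

Derivation:
Term: ((((\d.(\e.((d e) e))) ((\f.(\g.(\h.((f h) (g h))))) t)) ((\f.(\g.(\h.((f h) g)))) w)) ((\d.(\e.((d e) e))) (\f.(\g.(\h.((f h) (g h)))))))
Found 4 beta redex(es).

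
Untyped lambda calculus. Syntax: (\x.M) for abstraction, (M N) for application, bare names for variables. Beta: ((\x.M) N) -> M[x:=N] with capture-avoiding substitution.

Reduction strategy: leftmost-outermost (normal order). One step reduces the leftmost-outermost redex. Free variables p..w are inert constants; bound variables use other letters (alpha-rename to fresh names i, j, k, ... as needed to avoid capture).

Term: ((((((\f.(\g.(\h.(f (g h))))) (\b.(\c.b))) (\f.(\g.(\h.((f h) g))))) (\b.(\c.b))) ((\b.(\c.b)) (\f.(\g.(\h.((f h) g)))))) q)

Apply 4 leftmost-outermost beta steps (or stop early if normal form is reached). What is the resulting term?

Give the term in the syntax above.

Step 0: ((((((\f.(\g.(\h.(f (g h))))) (\b.(\c.b))) (\f.(\g.(\h.((f h) g))))) (\b.(\c.b))) ((\b.(\c.b)) (\f.(\g.(\h.((f h) g)))))) q)
Step 1: (((((\g.(\h.((\b.(\c.b)) (g h)))) (\f.(\g.(\h.((f h) g))))) (\b.(\c.b))) ((\b.(\c.b)) (\f.(\g.(\h.((f h) g)))))) q)
Step 2: ((((\h.((\b.(\c.b)) ((\f.(\g.(\h.((f h) g)))) h))) (\b.(\c.b))) ((\b.(\c.b)) (\f.(\g.(\h.((f h) g)))))) q)
Step 3: ((((\b.(\c.b)) ((\f.(\g.(\h.((f h) g)))) (\b.(\c.b)))) ((\b.(\c.b)) (\f.(\g.(\h.((f h) g)))))) q)
Step 4: (((\c.((\f.(\g.(\h.((f h) g)))) (\b.(\c.b)))) ((\b.(\c.b)) (\f.(\g.(\h.((f h) g)))))) q)

Answer: (((\c.((\f.(\g.(\h.((f h) g)))) (\b.(\c.b)))) ((\b.(\c.b)) (\f.(\g.(\h.((f h) g)))))) q)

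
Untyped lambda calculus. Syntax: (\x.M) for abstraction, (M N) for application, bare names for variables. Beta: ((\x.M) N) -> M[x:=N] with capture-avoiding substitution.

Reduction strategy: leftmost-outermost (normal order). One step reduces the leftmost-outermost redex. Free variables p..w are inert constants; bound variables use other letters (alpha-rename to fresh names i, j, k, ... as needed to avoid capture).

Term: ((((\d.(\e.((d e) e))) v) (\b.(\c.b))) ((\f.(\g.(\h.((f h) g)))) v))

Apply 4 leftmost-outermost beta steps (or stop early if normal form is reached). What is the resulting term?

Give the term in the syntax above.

Step 0: ((((\d.(\e.((d e) e))) v) (\b.(\c.b))) ((\f.(\g.(\h.((f h) g)))) v))
Step 1: (((\e.((v e) e)) (\b.(\c.b))) ((\f.(\g.(\h.((f h) g)))) v))
Step 2: (((v (\b.(\c.b))) (\b.(\c.b))) ((\f.(\g.(\h.((f h) g)))) v))
Step 3: (((v (\b.(\c.b))) (\b.(\c.b))) (\g.(\h.((v h) g))))
Step 4: (normal form reached)

Answer: (((v (\b.(\c.b))) (\b.(\c.b))) (\g.(\h.((v h) g))))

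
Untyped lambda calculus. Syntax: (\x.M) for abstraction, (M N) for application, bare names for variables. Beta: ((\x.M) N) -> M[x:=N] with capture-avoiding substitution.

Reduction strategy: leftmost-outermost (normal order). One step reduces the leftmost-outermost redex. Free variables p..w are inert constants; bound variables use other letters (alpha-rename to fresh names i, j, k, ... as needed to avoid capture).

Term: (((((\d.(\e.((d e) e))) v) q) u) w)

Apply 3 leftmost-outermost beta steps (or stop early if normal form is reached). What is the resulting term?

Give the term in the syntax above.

Answer: ((((v q) q) u) w)

Derivation:
Step 0: (((((\d.(\e.((d e) e))) v) q) u) w)
Step 1: ((((\e.((v e) e)) q) u) w)
Step 2: ((((v q) q) u) w)
Step 3: (normal form reached)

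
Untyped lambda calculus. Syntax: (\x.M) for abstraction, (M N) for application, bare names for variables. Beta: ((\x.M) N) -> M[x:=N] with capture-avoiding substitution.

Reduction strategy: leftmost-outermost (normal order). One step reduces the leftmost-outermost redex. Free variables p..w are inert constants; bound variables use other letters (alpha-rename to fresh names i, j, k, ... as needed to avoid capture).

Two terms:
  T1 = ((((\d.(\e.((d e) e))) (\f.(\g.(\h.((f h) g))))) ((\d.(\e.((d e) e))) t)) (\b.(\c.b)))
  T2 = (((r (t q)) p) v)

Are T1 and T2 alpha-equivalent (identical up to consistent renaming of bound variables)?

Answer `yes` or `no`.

Term 1: ((((\d.(\e.((d e) e))) (\f.(\g.(\h.((f h) g))))) ((\d.(\e.((d e) e))) t)) (\b.(\c.b)))
Term 2: (((r (t q)) p) v)
Alpha-equivalence: compare structure up to binder renaming.
Result: False

Answer: no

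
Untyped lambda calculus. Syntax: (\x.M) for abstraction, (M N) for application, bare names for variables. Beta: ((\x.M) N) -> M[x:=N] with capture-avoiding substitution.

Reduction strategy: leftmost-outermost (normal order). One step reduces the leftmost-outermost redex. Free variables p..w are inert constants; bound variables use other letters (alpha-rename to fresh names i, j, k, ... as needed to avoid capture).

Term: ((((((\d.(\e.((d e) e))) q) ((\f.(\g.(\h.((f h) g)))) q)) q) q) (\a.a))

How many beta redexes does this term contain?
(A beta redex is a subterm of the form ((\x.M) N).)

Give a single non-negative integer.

Answer: 2

Derivation:
Term: ((((((\d.(\e.((d e) e))) q) ((\f.(\g.(\h.((f h) g)))) q)) q) q) (\a.a))
  Redex: ((\d.(\e.((d e) e))) q)
  Redex: ((\f.(\g.(\h.((f h) g)))) q)
Total redexes: 2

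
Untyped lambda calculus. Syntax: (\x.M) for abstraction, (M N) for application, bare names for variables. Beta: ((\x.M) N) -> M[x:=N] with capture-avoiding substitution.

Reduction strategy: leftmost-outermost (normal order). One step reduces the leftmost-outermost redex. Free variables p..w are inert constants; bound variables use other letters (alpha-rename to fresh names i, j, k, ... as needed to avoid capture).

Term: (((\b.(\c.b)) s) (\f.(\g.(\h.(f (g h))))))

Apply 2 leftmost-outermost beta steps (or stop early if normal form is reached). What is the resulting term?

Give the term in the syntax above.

Answer: s

Derivation:
Step 0: (((\b.(\c.b)) s) (\f.(\g.(\h.(f (g h))))))
Step 1: ((\c.s) (\f.(\g.(\h.(f (g h))))))
Step 2: s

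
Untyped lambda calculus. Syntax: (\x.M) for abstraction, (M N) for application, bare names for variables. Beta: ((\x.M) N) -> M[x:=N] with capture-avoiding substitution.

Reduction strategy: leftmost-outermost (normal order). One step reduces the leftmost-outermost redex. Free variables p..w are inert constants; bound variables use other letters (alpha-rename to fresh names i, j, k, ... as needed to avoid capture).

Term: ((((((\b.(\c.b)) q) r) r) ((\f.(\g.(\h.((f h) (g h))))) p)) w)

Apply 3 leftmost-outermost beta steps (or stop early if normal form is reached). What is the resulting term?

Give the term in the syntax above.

Answer: (((q r) (\g.(\h.((p h) (g h))))) w)

Derivation:
Step 0: ((((((\b.(\c.b)) q) r) r) ((\f.(\g.(\h.((f h) (g h))))) p)) w)
Step 1: (((((\c.q) r) r) ((\f.(\g.(\h.((f h) (g h))))) p)) w)
Step 2: (((q r) ((\f.(\g.(\h.((f h) (g h))))) p)) w)
Step 3: (((q r) (\g.(\h.((p h) (g h))))) w)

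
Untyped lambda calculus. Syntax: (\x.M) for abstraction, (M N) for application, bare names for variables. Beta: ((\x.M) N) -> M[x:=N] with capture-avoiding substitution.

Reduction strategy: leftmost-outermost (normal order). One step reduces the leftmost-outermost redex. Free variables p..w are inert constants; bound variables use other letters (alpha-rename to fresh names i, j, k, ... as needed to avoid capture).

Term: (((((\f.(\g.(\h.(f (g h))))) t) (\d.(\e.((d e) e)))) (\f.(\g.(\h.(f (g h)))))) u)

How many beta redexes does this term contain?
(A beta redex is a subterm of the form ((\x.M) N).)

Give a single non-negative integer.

Answer: 1

Derivation:
Term: (((((\f.(\g.(\h.(f (g h))))) t) (\d.(\e.((d e) e)))) (\f.(\g.(\h.(f (g h)))))) u)
  Redex: ((\f.(\g.(\h.(f (g h))))) t)
Total redexes: 1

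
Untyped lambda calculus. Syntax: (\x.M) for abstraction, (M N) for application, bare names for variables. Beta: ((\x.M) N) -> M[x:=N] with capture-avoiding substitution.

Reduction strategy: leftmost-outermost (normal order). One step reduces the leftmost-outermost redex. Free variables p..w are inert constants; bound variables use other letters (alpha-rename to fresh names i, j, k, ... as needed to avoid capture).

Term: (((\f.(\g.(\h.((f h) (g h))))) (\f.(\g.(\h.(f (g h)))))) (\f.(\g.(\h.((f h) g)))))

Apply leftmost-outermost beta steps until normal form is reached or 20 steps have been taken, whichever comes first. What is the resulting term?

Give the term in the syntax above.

Step 0: (((\f.(\g.(\h.((f h) (g h))))) (\f.(\g.(\h.(f (g h)))))) (\f.(\g.(\h.((f h) g)))))
Step 1: ((\g.(\h.(((\f.(\g.(\h.(f (g h))))) h) (g h)))) (\f.(\g.(\h.((f h) g)))))
Step 2: (\h.(((\f.(\g.(\h.(f (g h))))) h) ((\f.(\g.(\h.((f h) g)))) h)))
Step 3: (\h.((\g.(\i.(h (g i)))) ((\f.(\g.(\h.((f h) g)))) h)))
Step 4: (\h.(\i.(h (((\f.(\g.(\h.((f h) g)))) h) i))))
Step 5: (\h.(\i.(h ((\g.(\i.((h i) g))) i))))
Step 6: (\h.(\i.(h (\j.((h j) i)))))

Answer: (\h.(\i.(h (\j.((h j) i)))))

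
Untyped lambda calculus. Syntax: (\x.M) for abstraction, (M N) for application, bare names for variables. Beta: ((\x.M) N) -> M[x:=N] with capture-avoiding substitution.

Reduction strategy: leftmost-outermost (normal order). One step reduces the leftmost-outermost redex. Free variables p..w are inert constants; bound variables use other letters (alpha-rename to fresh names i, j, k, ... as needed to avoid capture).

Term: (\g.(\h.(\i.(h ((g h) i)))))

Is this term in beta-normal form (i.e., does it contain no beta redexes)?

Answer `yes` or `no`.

Term: (\g.(\h.(\i.(h ((g h) i)))))
No beta redexes found.

Answer: yes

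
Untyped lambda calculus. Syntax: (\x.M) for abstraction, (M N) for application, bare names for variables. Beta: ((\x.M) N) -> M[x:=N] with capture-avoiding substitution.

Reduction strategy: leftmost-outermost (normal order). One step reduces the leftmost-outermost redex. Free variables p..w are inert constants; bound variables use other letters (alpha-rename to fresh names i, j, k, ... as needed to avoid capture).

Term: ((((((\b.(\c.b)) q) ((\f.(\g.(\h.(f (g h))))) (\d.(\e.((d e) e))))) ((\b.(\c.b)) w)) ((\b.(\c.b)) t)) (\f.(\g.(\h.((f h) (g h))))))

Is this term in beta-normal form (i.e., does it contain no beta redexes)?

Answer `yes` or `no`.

Answer: no

Derivation:
Term: ((((((\b.(\c.b)) q) ((\f.(\g.(\h.(f (g h))))) (\d.(\e.((d e) e))))) ((\b.(\c.b)) w)) ((\b.(\c.b)) t)) (\f.(\g.(\h.((f h) (g h))))))
Found 4 beta redex(es).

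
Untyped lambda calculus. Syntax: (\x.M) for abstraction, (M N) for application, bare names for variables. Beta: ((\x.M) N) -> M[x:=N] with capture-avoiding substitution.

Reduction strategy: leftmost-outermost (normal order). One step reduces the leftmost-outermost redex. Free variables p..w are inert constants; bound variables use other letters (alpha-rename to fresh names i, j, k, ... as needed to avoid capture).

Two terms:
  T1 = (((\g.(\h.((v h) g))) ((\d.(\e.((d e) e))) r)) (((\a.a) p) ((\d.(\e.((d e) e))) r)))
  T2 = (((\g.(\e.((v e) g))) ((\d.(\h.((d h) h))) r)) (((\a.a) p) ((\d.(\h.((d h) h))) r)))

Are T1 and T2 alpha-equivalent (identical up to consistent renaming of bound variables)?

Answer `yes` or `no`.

Answer: yes

Derivation:
Term 1: (((\g.(\h.((v h) g))) ((\d.(\e.((d e) e))) r)) (((\a.a) p) ((\d.(\e.((d e) e))) r)))
Term 2: (((\g.(\e.((v e) g))) ((\d.(\h.((d h) h))) r)) (((\a.a) p) ((\d.(\h.((d h) h))) r)))
Alpha-equivalence: compare structure up to binder renaming.
Result: True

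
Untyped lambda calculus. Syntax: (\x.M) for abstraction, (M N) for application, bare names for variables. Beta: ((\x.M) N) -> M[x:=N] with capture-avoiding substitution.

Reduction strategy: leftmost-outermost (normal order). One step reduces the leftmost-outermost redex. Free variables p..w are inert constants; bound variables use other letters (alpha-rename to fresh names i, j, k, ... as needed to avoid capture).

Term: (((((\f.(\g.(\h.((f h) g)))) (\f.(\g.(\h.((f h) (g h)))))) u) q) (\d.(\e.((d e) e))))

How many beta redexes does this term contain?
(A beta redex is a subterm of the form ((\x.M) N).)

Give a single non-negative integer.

Term: (((((\f.(\g.(\h.((f h) g)))) (\f.(\g.(\h.((f h) (g h)))))) u) q) (\d.(\e.((d e) e))))
  Redex: ((\f.(\g.(\h.((f h) g)))) (\f.(\g.(\h.((f h) (g h))))))
Total redexes: 1

Answer: 1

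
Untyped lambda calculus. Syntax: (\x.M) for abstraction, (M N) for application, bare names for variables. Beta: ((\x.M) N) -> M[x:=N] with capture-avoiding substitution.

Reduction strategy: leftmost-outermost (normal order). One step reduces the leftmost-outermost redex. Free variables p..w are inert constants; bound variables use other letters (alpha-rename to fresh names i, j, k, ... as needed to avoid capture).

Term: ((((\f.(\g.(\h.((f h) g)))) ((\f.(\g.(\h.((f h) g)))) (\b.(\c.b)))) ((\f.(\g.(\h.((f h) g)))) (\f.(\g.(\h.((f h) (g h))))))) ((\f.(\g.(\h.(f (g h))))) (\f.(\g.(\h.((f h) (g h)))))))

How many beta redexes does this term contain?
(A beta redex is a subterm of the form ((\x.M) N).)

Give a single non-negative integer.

Answer: 4

Derivation:
Term: ((((\f.(\g.(\h.((f h) g)))) ((\f.(\g.(\h.((f h) g)))) (\b.(\c.b)))) ((\f.(\g.(\h.((f h) g)))) (\f.(\g.(\h.((f h) (g h))))))) ((\f.(\g.(\h.(f (g h))))) (\f.(\g.(\h.((f h) (g h)))))))
  Redex: ((\f.(\g.(\h.((f h) g)))) ((\f.(\g.(\h.((f h) g)))) (\b.(\c.b))))
  Redex: ((\f.(\g.(\h.((f h) g)))) (\b.(\c.b)))
  Redex: ((\f.(\g.(\h.((f h) g)))) (\f.(\g.(\h.((f h) (g h))))))
  Redex: ((\f.(\g.(\h.(f (g h))))) (\f.(\g.(\h.((f h) (g h))))))
Total redexes: 4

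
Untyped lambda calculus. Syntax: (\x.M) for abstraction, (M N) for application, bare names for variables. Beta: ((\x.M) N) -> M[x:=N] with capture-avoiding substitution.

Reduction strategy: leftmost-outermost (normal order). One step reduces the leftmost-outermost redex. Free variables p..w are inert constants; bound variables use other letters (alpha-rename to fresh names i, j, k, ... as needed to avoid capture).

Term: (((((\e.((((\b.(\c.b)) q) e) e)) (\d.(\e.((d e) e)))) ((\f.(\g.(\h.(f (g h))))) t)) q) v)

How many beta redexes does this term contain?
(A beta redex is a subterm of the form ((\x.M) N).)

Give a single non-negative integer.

Answer: 3

Derivation:
Term: (((((\e.((((\b.(\c.b)) q) e) e)) (\d.(\e.((d e) e)))) ((\f.(\g.(\h.(f (g h))))) t)) q) v)
  Redex: ((\e.((((\b.(\c.b)) q) e) e)) (\d.(\e.((d e) e))))
  Redex: ((\b.(\c.b)) q)
  Redex: ((\f.(\g.(\h.(f (g h))))) t)
Total redexes: 3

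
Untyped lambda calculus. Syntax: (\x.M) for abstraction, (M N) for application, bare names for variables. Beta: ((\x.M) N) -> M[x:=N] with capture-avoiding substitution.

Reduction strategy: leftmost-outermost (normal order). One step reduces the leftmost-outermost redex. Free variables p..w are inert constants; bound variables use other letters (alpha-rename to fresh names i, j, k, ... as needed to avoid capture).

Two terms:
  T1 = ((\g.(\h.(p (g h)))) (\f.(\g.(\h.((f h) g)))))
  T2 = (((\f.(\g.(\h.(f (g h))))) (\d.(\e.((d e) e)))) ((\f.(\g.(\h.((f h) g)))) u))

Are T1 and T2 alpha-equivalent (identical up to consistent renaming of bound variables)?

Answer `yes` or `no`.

Answer: no

Derivation:
Term 1: ((\g.(\h.(p (g h)))) (\f.(\g.(\h.((f h) g)))))
Term 2: (((\f.(\g.(\h.(f (g h))))) (\d.(\e.((d e) e)))) ((\f.(\g.(\h.((f h) g)))) u))
Alpha-equivalence: compare structure up to binder renaming.
Result: False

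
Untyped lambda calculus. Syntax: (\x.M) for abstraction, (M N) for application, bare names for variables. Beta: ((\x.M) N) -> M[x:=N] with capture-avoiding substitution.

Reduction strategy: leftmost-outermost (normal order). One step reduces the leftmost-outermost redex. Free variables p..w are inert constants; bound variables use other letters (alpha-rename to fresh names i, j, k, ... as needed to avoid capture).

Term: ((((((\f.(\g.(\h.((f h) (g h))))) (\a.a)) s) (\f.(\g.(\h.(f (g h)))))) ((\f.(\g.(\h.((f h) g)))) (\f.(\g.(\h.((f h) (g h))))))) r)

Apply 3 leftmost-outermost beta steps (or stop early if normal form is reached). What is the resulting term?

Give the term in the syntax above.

Step 0: ((((((\f.(\g.(\h.((f h) (g h))))) (\a.a)) s) (\f.(\g.(\h.(f (g h)))))) ((\f.(\g.(\h.((f h) g)))) (\f.(\g.(\h.((f h) (g h))))))) r)
Step 1: (((((\g.(\h.(((\a.a) h) (g h)))) s) (\f.(\g.(\h.(f (g h)))))) ((\f.(\g.(\h.((f h) g)))) (\f.(\g.(\h.((f h) (g h))))))) r)
Step 2: ((((\h.(((\a.a) h) (s h))) (\f.(\g.(\h.(f (g h)))))) ((\f.(\g.(\h.((f h) g)))) (\f.(\g.(\h.((f h) (g h))))))) r)
Step 3: (((((\a.a) (\f.(\g.(\h.(f (g h)))))) (s (\f.(\g.(\h.(f (g h))))))) ((\f.(\g.(\h.((f h) g)))) (\f.(\g.(\h.((f h) (g h))))))) r)

Answer: (((((\a.a) (\f.(\g.(\h.(f (g h)))))) (s (\f.(\g.(\h.(f (g h))))))) ((\f.(\g.(\h.((f h) g)))) (\f.(\g.(\h.((f h) (g h))))))) r)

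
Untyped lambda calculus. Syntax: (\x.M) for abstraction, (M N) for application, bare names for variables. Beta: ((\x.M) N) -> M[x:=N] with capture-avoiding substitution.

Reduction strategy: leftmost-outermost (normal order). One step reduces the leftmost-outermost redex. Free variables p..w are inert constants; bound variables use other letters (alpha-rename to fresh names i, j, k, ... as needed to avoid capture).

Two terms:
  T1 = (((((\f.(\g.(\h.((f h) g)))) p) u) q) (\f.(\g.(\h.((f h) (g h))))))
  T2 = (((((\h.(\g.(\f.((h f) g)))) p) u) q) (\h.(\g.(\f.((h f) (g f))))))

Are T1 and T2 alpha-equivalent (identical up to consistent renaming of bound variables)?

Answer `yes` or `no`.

Answer: yes

Derivation:
Term 1: (((((\f.(\g.(\h.((f h) g)))) p) u) q) (\f.(\g.(\h.((f h) (g h))))))
Term 2: (((((\h.(\g.(\f.((h f) g)))) p) u) q) (\h.(\g.(\f.((h f) (g f))))))
Alpha-equivalence: compare structure up to binder renaming.
Result: True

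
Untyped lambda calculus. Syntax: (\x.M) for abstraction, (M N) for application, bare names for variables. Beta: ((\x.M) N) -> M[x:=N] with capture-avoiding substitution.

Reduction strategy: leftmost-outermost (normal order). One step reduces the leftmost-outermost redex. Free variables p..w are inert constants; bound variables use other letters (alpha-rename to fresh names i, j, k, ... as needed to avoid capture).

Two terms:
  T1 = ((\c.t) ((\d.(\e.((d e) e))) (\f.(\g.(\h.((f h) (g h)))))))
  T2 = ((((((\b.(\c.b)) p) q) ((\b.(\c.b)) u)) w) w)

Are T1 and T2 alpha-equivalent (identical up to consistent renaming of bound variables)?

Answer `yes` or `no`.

Term 1: ((\c.t) ((\d.(\e.((d e) e))) (\f.(\g.(\h.((f h) (g h)))))))
Term 2: ((((((\b.(\c.b)) p) q) ((\b.(\c.b)) u)) w) w)
Alpha-equivalence: compare structure up to binder renaming.
Result: False

Answer: no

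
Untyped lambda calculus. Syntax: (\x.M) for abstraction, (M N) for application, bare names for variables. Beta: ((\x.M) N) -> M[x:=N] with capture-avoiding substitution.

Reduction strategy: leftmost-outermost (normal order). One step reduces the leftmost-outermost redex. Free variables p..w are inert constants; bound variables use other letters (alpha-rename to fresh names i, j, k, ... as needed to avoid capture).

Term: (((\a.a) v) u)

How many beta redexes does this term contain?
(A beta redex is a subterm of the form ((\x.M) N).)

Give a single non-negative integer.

Term: (((\a.a) v) u)
  Redex: ((\a.a) v)
Total redexes: 1

Answer: 1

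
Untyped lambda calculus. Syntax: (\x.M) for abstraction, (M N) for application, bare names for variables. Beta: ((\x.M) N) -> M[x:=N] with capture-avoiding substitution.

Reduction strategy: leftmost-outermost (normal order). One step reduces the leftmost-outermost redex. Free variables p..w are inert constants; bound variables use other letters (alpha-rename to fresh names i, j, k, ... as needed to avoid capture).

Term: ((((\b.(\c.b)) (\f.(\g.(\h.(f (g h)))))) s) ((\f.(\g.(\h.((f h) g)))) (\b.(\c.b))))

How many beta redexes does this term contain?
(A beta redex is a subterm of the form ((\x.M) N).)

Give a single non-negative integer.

Term: ((((\b.(\c.b)) (\f.(\g.(\h.(f (g h)))))) s) ((\f.(\g.(\h.((f h) g)))) (\b.(\c.b))))
  Redex: ((\b.(\c.b)) (\f.(\g.(\h.(f (g h))))))
  Redex: ((\f.(\g.(\h.((f h) g)))) (\b.(\c.b)))
Total redexes: 2

Answer: 2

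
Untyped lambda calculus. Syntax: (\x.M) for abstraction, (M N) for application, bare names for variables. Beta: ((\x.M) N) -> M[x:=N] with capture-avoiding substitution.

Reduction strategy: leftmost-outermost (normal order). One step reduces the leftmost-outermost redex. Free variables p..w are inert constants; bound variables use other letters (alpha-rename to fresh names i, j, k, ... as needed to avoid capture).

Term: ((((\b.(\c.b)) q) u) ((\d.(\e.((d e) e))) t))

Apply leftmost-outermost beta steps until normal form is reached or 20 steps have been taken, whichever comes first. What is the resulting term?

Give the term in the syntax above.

Answer: (q (\e.((t e) e)))

Derivation:
Step 0: ((((\b.(\c.b)) q) u) ((\d.(\e.((d e) e))) t))
Step 1: (((\c.q) u) ((\d.(\e.((d e) e))) t))
Step 2: (q ((\d.(\e.((d e) e))) t))
Step 3: (q (\e.((t e) e)))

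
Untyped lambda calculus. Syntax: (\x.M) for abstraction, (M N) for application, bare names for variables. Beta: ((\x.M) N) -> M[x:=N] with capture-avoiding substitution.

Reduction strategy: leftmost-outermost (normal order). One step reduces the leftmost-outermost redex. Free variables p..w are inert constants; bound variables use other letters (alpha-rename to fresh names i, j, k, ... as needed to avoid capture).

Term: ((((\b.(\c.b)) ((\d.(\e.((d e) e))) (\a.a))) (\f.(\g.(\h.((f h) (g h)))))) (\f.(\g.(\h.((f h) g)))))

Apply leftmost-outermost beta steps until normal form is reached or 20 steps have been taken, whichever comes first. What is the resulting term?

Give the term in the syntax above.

Step 0: ((((\b.(\c.b)) ((\d.(\e.((d e) e))) (\a.a))) (\f.(\g.(\h.((f h) (g h)))))) (\f.(\g.(\h.((f h) g)))))
Step 1: (((\c.((\d.(\e.((d e) e))) (\a.a))) (\f.(\g.(\h.((f h) (g h)))))) (\f.(\g.(\h.((f h) g)))))
Step 2: (((\d.(\e.((d e) e))) (\a.a)) (\f.(\g.(\h.((f h) g)))))
Step 3: ((\e.(((\a.a) e) e)) (\f.(\g.(\h.((f h) g)))))
Step 4: (((\a.a) (\f.(\g.(\h.((f h) g))))) (\f.(\g.(\h.((f h) g)))))
Step 5: ((\f.(\g.(\h.((f h) g)))) (\f.(\g.(\h.((f h) g)))))
Step 6: (\g.(\h.(((\f.(\g.(\h.((f h) g)))) h) g)))
Step 7: (\g.(\h.((\g.(\i.((h i) g))) g)))
Step 8: (\g.(\h.(\i.((h i) g))))

Answer: (\g.(\h.(\i.((h i) g))))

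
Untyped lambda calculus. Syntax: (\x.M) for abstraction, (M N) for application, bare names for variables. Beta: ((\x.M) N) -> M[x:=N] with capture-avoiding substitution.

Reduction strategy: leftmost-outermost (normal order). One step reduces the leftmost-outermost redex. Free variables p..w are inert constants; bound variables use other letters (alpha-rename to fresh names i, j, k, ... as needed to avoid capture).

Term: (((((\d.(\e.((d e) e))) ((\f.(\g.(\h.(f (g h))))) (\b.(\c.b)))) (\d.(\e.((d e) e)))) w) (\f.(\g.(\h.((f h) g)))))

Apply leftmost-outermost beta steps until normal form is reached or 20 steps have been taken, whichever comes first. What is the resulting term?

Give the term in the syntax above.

Answer: (\h.(\i.((h i) (\f.(\g.(\h.((f h) g)))))))

Derivation:
Step 0: (((((\d.(\e.((d e) e))) ((\f.(\g.(\h.(f (g h))))) (\b.(\c.b)))) (\d.(\e.((d e) e)))) w) (\f.(\g.(\h.((f h) g)))))
Step 1: ((((\e.((((\f.(\g.(\h.(f (g h))))) (\b.(\c.b))) e) e)) (\d.(\e.((d e) e)))) w) (\f.(\g.(\h.((f h) g)))))
Step 2: ((((((\f.(\g.(\h.(f (g h))))) (\b.(\c.b))) (\d.(\e.((d e) e)))) (\d.(\e.((d e) e)))) w) (\f.(\g.(\h.((f h) g)))))
Step 3: (((((\g.(\h.((\b.(\c.b)) (g h)))) (\d.(\e.((d e) e)))) (\d.(\e.((d e) e)))) w) (\f.(\g.(\h.((f h) g)))))
Step 4: ((((\h.((\b.(\c.b)) ((\d.(\e.((d e) e))) h))) (\d.(\e.((d e) e)))) w) (\f.(\g.(\h.((f h) g)))))
Step 5: ((((\b.(\c.b)) ((\d.(\e.((d e) e))) (\d.(\e.((d e) e))))) w) (\f.(\g.(\h.((f h) g)))))
Step 6: (((\c.((\d.(\e.((d e) e))) (\d.(\e.((d e) e))))) w) (\f.(\g.(\h.((f h) g)))))
Step 7: (((\d.(\e.((d e) e))) (\d.(\e.((d e) e)))) (\f.(\g.(\h.((f h) g)))))
Step 8: ((\e.(((\d.(\e.((d e) e))) e) e)) (\f.(\g.(\h.((f h) g)))))
Step 9: (((\d.(\e.((d e) e))) (\f.(\g.(\h.((f h) g))))) (\f.(\g.(\h.((f h) g)))))
Step 10: ((\e.(((\f.(\g.(\h.((f h) g)))) e) e)) (\f.(\g.(\h.((f h) g)))))
Step 11: (((\f.(\g.(\h.((f h) g)))) (\f.(\g.(\h.((f h) g))))) (\f.(\g.(\h.((f h) g)))))
Step 12: ((\g.(\h.(((\f.(\g.(\h.((f h) g)))) h) g))) (\f.(\g.(\h.((f h) g)))))
Step 13: (\h.(((\f.(\g.(\h.((f h) g)))) h) (\f.(\g.(\h.((f h) g))))))
Step 14: (\h.((\g.(\i.((h i) g))) (\f.(\g.(\h.((f h) g))))))
Step 15: (\h.(\i.((h i) (\f.(\g.(\h.((f h) g)))))))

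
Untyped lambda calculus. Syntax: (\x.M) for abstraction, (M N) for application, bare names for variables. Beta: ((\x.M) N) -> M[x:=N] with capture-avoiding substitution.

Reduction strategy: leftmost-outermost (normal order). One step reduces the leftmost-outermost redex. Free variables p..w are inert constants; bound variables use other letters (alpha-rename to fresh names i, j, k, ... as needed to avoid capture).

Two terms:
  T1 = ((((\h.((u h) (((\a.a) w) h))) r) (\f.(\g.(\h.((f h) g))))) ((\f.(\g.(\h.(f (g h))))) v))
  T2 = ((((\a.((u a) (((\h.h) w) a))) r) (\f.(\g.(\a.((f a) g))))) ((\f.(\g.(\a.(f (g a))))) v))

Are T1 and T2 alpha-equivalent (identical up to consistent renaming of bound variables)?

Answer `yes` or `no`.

Term 1: ((((\h.((u h) (((\a.a) w) h))) r) (\f.(\g.(\h.((f h) g))))) ((\f.(\g.(\h.(f (g h))))) v))
Term 2: ((((\a.((u a) (((\h.h) w) a))) r) (\f.(\g.(\a.((f a) g))))) ((\f.(\g.(\a.(f (g a))))) v))
Alpha-equivalence: compare structure up to binder renaming.
Result: True

Answer: yes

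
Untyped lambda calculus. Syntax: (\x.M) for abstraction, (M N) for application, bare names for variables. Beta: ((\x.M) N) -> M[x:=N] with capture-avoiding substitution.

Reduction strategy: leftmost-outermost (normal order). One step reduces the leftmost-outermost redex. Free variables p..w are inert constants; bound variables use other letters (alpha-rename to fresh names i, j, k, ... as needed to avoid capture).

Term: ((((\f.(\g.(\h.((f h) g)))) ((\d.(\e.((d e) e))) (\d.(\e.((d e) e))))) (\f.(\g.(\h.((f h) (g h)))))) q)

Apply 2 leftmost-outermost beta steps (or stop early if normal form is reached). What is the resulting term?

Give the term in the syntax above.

Step 0: ((((\f.(\g.(\h.((f h) g)))) ((\d.(\e.((d e) e))) (\d.(\e.((d e) e))))) (\f.(\g.(\h.((f h) (g h)))))) q)
Step 1: (((\g.(\h.((((\d.(\e.((d e) e))) (\d.(\e.((d e) e)))) h) g))) (\f.(\g.(\h.((f h) (g h)))))) q)
Step 2: ((\h.((((\d.(\e.((d e) e))) (\d.(\e.((d e) e)))) h) (\f.(\g.(\h.((f h) (g h))))))) q)

Answer: ((\h.((((\d.(\e.((d e) e))) (\d.(\e.((d e) e)))) h) (\f.(\g.(\h.((f h) (g h))))))) q)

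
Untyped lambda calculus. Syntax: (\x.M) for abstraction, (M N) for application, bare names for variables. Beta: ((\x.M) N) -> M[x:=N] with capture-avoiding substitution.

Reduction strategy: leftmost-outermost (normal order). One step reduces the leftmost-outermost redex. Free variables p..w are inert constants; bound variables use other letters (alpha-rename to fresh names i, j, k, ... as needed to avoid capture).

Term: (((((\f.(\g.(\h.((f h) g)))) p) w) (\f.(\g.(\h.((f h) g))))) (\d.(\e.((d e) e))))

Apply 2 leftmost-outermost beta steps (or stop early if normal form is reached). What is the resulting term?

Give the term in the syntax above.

Answer: (((\h.((p h) w)) (\f.(\g.(\h.((f h) g))))) (\d.(\e.((d e) e))))

Derivation:
Step 0: (((((\f.(\g.(\h.((f h) g)))) p) w) (\f.(\g.(\h.((f h) g))))) (\d.(\e.((d e) e))))
Step 1: ((((\g.(\h.((p h) g))) w) (\f.(\g.(\h.((f h) g))))) (\d.(\e.((d e) e))))
Step 2: (((\h.((p h) w)) (\f.(\g.(\h.((f h) g))))) (\d.(\e.((d e) e))))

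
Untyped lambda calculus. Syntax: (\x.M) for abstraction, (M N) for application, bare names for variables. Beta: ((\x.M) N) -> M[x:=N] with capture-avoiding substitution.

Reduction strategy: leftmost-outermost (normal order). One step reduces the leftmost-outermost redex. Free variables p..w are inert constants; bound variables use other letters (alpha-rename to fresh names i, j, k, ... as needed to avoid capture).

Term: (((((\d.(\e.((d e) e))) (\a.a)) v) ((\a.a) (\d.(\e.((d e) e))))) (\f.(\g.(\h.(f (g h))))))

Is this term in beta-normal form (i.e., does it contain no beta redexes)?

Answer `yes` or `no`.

Answer: no

Derivation:
Term: (((((\d.(\e.((d e) e))) (\a.a)) v) ((\a.a) (\d.(\e.((d e) e))))) (\f.(\g.(\h.(f (g h))))))
Found 2 beta redex(es).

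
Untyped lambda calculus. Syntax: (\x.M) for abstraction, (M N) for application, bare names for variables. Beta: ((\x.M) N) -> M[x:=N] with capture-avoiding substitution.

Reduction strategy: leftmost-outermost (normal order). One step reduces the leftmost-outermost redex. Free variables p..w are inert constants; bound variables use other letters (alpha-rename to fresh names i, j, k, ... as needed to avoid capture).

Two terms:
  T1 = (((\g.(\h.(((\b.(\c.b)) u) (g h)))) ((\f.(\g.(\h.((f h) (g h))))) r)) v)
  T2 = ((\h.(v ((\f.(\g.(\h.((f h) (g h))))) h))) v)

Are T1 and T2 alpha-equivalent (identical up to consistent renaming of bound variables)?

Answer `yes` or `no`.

Answer: no

Derivation:
Term 1: (((\g.(\h.(((\b.(\c.b)) u) (g h)))) ((\f.(\g.(\h.((f h) (g h))))) r)) v)
Term 2: ((\h.(v ((\f.(\g.(\h.((f h) (g h))))) h))) v)
Alpha-equivalence: compare structure up to binder renaming.
Result: False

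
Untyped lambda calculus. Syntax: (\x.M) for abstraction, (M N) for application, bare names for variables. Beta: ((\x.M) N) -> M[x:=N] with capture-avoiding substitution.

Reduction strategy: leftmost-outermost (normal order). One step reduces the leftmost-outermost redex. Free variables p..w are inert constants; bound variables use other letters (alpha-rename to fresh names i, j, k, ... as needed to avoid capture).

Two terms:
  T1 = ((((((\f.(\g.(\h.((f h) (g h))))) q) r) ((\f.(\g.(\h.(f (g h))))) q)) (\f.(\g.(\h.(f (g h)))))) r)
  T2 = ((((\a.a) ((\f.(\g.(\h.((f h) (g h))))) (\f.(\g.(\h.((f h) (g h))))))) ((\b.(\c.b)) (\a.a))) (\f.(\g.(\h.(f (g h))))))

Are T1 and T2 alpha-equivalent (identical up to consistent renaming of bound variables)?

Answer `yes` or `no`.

Answer: no

Derivation:
Term 1: ((((((\f.(\g.(\h.((f h) (g h))))) q) r) ((\f.(\g.(\h.(f (g h))))) q)) (\f.(\g.(\h.(f (g h)))))) r)
Term 2: ((((\a.a) ((\f.(\g.(\h.((f h) (g h))))) (\f.(\g.(\h.((f h) (g h))))))) ((\b.(\c.b)) (\a.a))) (\f.(\g.(\h.(f (g h))))))
Alpha-equivalence: compare structure up to binder renaming.
Result: False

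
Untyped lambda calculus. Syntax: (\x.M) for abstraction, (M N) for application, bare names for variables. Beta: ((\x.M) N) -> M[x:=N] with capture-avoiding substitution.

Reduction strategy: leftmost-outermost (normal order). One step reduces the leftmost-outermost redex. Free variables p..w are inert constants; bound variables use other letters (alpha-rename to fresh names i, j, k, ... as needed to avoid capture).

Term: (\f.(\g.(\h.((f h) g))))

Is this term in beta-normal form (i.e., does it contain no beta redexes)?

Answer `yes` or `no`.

Term: (\f.(\g.(\h.((f h) g))))
No beta redexes found.

Answer: yes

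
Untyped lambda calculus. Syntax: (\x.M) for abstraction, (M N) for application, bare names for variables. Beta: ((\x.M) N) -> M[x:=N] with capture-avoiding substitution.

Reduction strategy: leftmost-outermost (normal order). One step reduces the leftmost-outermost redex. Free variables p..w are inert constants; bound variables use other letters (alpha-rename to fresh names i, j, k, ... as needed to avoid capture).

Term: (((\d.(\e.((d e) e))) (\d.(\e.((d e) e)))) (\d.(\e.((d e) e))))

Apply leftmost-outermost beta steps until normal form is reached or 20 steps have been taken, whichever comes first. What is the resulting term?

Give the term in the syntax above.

Answer: (((\d.(\e.((d e) e))) (\d.(\e.((d e) e)))) (\d.(\e.((d e) e))))

Derivation:
Step 0: (((\d.(\e.((d e) e))) (\d.(\e.((d e) e)))) (\d.(\e.((d e) e))))
Step 1: ((\e.(((\d.(\e.((d e) e))) e) e)) (\d.(\e.((d e) e))))
Step 2: (((\d.(\e.((d e) e))) (\d.(\e.((d e) e)))) (\d.(\e.((d e) e))))
Step 3: ((\e.(((\d.(\e.((d e) e))) e) e)) (\d.(\e.((d e) e))))
Step 4: (((\d.(\e.((d e) e))) (\d.(\e.((d e) e)))) (\d.(\e.((d e) e))))
Step 5: ((\e.(((\d.(\e.((d e) e))) e) e)) (\d.(\e.((d e) e))))
Step 6: (((\d.(\e.((d e) e))) (\d.(\e.((d e) e)))) (\d.(\e.((d e) e))))
Step 7: ((\e.(((\d.(\e.((d e) e))) e) e)) (\d.(\e.((d e) e))))
Step 8: (((\d.(\e.((d e) e))) (\d.(\e.((d e) e)))) (\d.(\e.((d e) e))))
Step 9: ((\e.(((\d.(\e.((d e) e))) e) e)) (\d.(\e.((d e) e))))
Step 10: (((\d.(\e.((d e) e))) (\d.(\e.((d e) e)))) (\d.(\e.((d e) e))))
Step 11: ((\e.(((\d.(\e.((d e) e))) e) e)) (\d.(\e.((d e) e))))
Step 12: (((\d.(\e.((d e) e))) (\d.(\e.((d e) e)))) (\d.(\e.((d e) e))))
Step 13: ((\e.(((\d.(\e.((d e) e))) e) e)) (\d.(\e.((d e) e))))
Step 14: (((\d.(\e.((d e) e))) (\d.(\e.((d e) e)))) (\d.(\e.((d e) e))))
Step 15: ((\e.(((\d.(\e.((d e) e))) e) e)) (\d.(\e.((d e) e))))
Step 16: (((\d.(\e.((d e) e))) (\d.(\e.((d e) e)))) (\d.(\e.((d e) e))))
Step 17: ((\e.(((\d.(\e.((d e) e))) e) e)) (\d.(\e.((d e) e))))
Step 18: (((\d.(\e.((d e) e))) (\d.(\e.((d e) e)))) (\d.(\e.((d e) e))))
Step 19: ((\e.(((\d.(\e.((d e) e))) e) e)) (\d.(\e.((d e) e))))
Step 20: (((\d.(\e.((d e) e))) (\d.(\e.((d e) e)))) (\d.(\e.((d e) e))))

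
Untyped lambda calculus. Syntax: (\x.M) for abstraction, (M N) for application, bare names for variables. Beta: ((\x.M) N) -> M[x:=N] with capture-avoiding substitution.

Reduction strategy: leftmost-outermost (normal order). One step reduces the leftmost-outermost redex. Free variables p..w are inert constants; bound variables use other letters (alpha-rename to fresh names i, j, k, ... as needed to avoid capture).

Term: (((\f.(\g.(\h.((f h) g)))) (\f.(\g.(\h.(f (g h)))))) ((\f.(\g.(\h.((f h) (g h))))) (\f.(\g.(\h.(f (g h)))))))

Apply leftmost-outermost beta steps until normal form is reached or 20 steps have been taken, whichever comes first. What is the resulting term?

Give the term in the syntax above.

Step 0: (((\f.(\g.(\h.((f h) g)))) (\f.(\g.(\h.(f (g h)))))) ((\f.(\g.(\h.((f h) (g h))))) (\f.(\g.(\h.(f (g h)))))))
Step 1: ((\g.(\h.(((\f.(\g.(\h.(f (g h))))) h) g))) ((\f.(\g.(\h.((f h) (g h))))) (\f.(\g.(\h.(f (g h)))))))
Step 2: (\h.(((\f.(\g.(\h.(f (g h))))) h) ((\f.(\g.(\h.((f h) (g h))))) (\f.(\g.(\h.(f (g h))))))))
Step 3: (\h.((\g.(\i.(h (g i)))) ((\f.(\g.(\h.((f h) (g h))))) (\f.(\g.(\h.(f (g h))))))))
Step 4: (\h.(\i.(h (((\f.(\g.(\h.((f h) (g h))))) (\f.(\g.(\h.(f (g h)))))) i))))
Step 5: (\h.(\i.(h ((\g.(\h.(((\f.(\g.(\h.(f (g h))))) h) (g h)))) i))))
Step 6: (\h.(\i.(h (\h.(((\f.(\g.(\h.(f (g h))))) h) (i h))))))
Step 7: (\h.(\i.(h (\h.((\g.(\i.(h (g i)))) (i h))))))
Step 8: (\h.(\i.(h (\h.(\j.(h ((i h) j)))))))

Answer: (\h.(\i.(h (\h.(\j.(h ((i h) j)))))))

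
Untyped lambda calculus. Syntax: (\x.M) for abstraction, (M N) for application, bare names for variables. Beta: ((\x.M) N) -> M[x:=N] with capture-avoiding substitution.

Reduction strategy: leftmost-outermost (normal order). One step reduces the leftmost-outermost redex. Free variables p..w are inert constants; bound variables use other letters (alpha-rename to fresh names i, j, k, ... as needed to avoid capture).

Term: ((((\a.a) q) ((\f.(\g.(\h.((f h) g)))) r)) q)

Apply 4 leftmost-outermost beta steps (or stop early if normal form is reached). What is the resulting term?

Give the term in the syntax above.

Step 0: ((((\a.a) q) ((\f.(\g.(\h.((f h) g)))) r)) q)
Step 1: ((q ((\f.(\g.(\h.((f h) g)))) r)) q)
Step 2: ((q (\g.(\h.((r h) g)))) q)
Step 3: (normal form reached)

Answer: ((q (\g.(\h.((r h) g)))) q)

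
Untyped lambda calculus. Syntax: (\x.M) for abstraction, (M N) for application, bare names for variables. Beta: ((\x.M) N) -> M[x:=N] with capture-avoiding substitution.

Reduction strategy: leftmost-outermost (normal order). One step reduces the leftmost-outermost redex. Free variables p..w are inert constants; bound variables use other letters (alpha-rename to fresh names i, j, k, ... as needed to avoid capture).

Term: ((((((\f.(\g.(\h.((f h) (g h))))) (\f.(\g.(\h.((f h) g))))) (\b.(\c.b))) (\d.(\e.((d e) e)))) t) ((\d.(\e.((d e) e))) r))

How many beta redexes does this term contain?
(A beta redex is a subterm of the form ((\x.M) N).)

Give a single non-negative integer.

Answer: 2

Derivation:
Term: ((((((\f.(\g.(\h.((f h) (g h))))) (\f.(\g.(\h.((f h) g))))) (\b.(\c.b))) (\d.(\e.((d e) e)))) t) ((\d.(\e.((d e) e))) r))
  Redex: ((\f.(\g.(\h.((f h) (g h))))) (\f.(\g.(\h.((f h) g)))))
  Redex: ((\d.(\e.((d e) e))) r)
Total redexes: 2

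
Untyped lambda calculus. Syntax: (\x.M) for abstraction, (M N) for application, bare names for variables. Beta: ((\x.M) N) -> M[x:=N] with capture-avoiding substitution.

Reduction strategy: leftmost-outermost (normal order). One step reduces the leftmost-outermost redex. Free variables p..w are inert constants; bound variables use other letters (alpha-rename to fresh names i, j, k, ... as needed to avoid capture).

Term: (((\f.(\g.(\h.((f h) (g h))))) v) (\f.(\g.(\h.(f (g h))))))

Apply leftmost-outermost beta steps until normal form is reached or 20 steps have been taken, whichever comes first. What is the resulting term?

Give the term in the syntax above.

Answer: (\h.((v h) (\g.(\i.(h (g i))))))

Derivation:
Step 0: (((\f.(\g.(\h.((f h) (g h))))) v) (\f.(\g.(\h.(f (g h))))))
Step 1: ((\g.(\h.((v h) (g h)))) (\f.(\g.(\h.(f (g h))))))
Step 2: (\h.((v h) ((\f.(\g.(\h.(f (g h))))) h)))
Step 3: (\h.((v h) (\g.(\i.(h (g i))))))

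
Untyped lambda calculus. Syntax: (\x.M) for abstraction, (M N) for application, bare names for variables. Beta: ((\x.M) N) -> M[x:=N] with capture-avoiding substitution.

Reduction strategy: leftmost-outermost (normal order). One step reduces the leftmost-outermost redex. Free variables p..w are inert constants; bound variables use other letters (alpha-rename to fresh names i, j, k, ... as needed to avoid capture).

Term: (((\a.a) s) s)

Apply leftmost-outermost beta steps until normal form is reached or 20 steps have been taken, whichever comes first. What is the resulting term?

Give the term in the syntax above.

Step 0: (((\a.a) s) s)
Step 1: (s s)

Answer: (s s)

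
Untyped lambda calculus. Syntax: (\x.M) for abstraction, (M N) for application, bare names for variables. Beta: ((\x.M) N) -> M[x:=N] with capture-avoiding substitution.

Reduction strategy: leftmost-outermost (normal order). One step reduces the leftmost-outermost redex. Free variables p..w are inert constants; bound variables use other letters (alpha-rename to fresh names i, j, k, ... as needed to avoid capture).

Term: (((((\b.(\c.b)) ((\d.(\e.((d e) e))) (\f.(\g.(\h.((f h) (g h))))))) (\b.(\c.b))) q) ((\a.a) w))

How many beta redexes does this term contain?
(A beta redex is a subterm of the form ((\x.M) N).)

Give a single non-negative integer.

Term: (((((\b.(\c.b)) ((\d.(\e.((d e) e))) (\f.(\g.(\h.((f h) (g h))))))) (\b.(\c.b))) q) ((\a.a) w))
  Redex: ((\b.(\c.b)) ((\d.(\e.((d e) e))) (\f.(\g.(\h.((f h) (g h)))))))
  Redex: ((\d.(\e.((d e) e))) (\f.(\g.(\h.((f h) (g h))))))
  Redex: ((\a.a) w)
Total redexes: 3

Answer: 3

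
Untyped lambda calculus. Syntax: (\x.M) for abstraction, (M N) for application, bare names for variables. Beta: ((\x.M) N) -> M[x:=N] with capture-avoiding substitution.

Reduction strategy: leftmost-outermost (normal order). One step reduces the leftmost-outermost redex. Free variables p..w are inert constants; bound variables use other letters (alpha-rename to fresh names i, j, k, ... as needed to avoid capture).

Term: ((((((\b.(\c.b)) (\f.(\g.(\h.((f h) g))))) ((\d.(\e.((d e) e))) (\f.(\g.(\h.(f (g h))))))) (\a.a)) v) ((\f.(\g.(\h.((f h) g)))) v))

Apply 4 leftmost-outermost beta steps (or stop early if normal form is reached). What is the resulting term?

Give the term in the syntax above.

Answer: ((\h.(((\a.a) h) v)) ((\f.(\g.(\h.((f h) g)))) v))

Derivation:
Step 0: ((((((\b.(\c.b)) (\f.(\g.(\h.((f h) g))))) ((\d.(\e.((d e) e))) (\f.(\g.(\h.(f (g h))))))) (\a.a)) v) ((\f.(\g.(\h.((f h) g)))) v))
Step 1: (((((\c.(\f.(\g.(\h.((f h) g))))) ((\d.(\e.((d e) e))) (\f.(\g.(\h.(f (g h))))))) (\a.a)) v) ((\f.(\g.(\h.((f h) g)))) v))
Step 2: ((((\f.(\g.(\h.((f h) g)))) (\a.a)) v) ((\f.(\g.(\h.((f h) g)))) v))
Step 3: (((\g.(\h.(((\a.a) h) g))) v) ((\f.(\g.(\h.((f h) g)))) v))
Step 4: ((\h.(((\a.a) h) v)) ((\f.(\g.(\h.((f h) g)))) v))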